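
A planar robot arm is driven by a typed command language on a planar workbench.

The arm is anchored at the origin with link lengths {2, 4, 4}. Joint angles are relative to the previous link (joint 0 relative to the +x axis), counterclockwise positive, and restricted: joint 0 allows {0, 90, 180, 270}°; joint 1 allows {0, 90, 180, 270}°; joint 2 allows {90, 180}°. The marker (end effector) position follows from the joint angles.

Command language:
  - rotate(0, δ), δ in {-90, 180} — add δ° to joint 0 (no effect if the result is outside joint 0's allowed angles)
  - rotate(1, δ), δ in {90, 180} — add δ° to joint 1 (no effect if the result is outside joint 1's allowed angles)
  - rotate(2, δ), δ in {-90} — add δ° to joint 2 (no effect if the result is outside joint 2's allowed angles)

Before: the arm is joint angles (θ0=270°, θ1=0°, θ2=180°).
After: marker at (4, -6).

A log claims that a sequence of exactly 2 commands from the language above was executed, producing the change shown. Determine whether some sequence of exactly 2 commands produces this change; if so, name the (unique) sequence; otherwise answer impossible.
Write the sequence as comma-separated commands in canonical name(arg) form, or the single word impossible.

begin: joint angles (θ0=270°, θ1=0°, θ2=180°)
1. rotate(2, -90) → joint angles (θ0=270°, θ1=0°, θ2=90°)
2. rotate(2, -90) → joint angles (θ0=270°, θ1=0°, θ2=90°)
uniquely the one of 25 2-step routes that fits.

rotate(2, -90), rotate(2, -90)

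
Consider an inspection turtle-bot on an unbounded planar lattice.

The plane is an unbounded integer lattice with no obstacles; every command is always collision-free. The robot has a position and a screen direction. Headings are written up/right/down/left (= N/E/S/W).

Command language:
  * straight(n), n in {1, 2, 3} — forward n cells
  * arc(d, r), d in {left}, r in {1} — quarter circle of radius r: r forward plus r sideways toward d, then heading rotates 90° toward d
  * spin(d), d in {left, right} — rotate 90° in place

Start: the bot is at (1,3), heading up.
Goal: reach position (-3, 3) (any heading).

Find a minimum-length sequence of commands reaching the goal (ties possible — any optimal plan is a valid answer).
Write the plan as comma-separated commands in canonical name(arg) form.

t0: at (1,3), heading up
[1] after arc(left, 1): at (0,4), heading left
[2] after straight(2): at (-2,4), heading left
[3] after arc(left, 1): at (-3,3), heading down
no 2-step plan works, so 3 is optimal.

arc(left, 1), straight(2), arc(left, 1)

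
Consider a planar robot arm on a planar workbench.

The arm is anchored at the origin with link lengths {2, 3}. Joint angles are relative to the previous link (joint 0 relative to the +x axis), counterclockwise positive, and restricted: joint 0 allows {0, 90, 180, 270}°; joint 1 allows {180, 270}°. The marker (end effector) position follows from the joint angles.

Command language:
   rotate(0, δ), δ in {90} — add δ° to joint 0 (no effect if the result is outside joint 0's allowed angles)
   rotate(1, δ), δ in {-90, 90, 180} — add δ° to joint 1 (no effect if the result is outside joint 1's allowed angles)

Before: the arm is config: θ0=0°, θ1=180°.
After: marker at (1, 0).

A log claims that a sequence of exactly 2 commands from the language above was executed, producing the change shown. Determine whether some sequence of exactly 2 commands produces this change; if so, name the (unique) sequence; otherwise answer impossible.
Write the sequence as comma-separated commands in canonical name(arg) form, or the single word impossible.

begin: config: θ0=0°, θ1=180°
step 1 (rotate(0, 90)): config: θ0=90°, θ1=180°
step 2 (rotate(0, 90)): config: θ0=180°, θ1=180°
uniquely the one of 16 2-step routes that fits.

rotate(0, 90), rotate(0, 90)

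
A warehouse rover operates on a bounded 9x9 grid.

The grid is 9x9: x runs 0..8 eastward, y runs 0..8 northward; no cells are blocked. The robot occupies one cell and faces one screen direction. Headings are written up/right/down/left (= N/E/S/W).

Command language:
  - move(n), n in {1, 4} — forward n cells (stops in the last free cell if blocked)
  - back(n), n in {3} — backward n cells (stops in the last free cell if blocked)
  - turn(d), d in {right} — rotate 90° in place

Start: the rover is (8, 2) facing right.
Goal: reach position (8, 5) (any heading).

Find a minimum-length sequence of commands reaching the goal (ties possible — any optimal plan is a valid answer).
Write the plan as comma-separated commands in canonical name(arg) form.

initial: (8, 2) facing right
step 1 (turn(right)): (8, 2) facing down
step 2 (back(3)): (8, 5) facing down
minimal: 2 command(s), checked below 2.

turn(right), back(3)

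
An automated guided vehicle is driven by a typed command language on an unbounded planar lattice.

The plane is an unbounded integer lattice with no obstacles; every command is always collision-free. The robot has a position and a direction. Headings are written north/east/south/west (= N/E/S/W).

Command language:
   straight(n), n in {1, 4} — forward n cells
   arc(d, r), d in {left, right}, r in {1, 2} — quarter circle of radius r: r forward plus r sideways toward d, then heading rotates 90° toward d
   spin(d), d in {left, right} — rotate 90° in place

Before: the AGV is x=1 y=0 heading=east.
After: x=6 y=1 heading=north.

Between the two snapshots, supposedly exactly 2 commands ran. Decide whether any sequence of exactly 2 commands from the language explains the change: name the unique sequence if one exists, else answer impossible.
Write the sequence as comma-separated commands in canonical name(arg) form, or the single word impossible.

straight(4), arc(left, 1)

key: position moved to (6,1) AND the heading swung to N — translation plus rotation needed
initial: x=1 y=0 heading=east
[1] after straight(4): x=5 y=0 heading=east
[2] after arc(left, 1): x=6 y=1 heading=north
uniquely the one of 64 2-step routes that fits.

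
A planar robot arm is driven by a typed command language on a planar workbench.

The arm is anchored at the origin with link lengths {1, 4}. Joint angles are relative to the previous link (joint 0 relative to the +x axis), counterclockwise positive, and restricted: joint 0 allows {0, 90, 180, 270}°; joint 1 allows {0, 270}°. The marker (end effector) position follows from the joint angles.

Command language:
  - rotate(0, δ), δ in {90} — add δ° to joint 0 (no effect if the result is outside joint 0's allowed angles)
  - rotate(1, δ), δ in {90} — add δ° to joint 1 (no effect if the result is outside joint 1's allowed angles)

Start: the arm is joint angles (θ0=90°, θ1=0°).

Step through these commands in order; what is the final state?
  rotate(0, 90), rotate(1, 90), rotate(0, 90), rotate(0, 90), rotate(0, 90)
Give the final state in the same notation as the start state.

begin: joint angles (θ0=90°, θ1=0°)
t=1 rotate(0, 90) ⇒ joint angles (θ0=180°, θ1=0°)
t=2 rotate(1, 90) ⇒ joint angles (θ0=180°, θ1=0°)
t=3 rotate(0, 90) ⇒ joint angles (θ0=270°, θ1=0°)
t=4 rotate(0, 90) ⇒ joint angles (θ0=0°, θ1=0°)
t=5 rotate(0, 90) ⇒ joint angles (θ0=90°, θ1=0°)

joint angles (θ0=90°, θ1=0°)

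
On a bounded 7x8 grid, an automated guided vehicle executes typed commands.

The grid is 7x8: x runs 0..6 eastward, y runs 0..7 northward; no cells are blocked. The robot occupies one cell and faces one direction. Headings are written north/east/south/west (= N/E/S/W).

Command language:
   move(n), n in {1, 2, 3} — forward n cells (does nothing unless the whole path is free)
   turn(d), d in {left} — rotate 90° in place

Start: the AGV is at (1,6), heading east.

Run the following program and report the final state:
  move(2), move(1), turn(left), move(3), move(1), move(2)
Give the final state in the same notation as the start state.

t0: at (1,6), heading east
1. move(2) → at (3,6), heading east
2. move(1) → at (4,6), heading east
3. turn(left) → at (4,6), heading north
4. move(3) → at (4,6), heading north
5. move(1) → at (4,7), heading north
6. move(2) → at (4,7), heading north

at (4,7), heading north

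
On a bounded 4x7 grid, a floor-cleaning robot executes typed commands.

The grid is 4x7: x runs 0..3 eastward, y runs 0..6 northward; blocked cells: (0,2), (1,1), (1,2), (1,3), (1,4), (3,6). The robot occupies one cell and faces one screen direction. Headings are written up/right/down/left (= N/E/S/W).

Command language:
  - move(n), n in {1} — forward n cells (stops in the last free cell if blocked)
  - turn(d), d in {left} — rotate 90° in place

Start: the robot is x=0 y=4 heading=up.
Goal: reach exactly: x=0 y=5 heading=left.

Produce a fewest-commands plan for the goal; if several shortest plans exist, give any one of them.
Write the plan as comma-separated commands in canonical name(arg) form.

t0: x=0 y=4 heading=up
step 1 (move(1)): x=0 y=5 heading=up
step 2 (turn(left)): x=0 y=5 heading=left
minimal: 2 command(s), checked below 2.

move(1), turn(left)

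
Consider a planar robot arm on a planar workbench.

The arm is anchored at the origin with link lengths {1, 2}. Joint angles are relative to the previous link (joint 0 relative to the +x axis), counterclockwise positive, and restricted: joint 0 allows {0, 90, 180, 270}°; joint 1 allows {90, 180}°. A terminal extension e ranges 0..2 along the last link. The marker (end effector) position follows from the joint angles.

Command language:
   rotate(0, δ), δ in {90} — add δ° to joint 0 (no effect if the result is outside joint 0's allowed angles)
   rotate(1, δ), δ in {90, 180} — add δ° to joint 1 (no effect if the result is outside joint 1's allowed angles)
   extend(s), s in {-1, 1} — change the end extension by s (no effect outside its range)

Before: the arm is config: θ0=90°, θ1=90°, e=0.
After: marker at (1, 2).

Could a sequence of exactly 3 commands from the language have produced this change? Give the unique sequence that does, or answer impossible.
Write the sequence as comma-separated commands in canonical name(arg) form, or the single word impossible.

begin: config: θ0=90°, θ1=90°, e=0
1. rotate(0, 90) → config: θ0=180°, θ1=90°, e=0
2. rotate(0, 90) → config: θ0=270°, θ1=90°, e=0
3. rotate(0, 90) → config: θ0=0°, θ1=90°, e=0
all 125 alternatives checked — unique.

rotate(0, 90), rotate(0, 90), rotate(0, 90)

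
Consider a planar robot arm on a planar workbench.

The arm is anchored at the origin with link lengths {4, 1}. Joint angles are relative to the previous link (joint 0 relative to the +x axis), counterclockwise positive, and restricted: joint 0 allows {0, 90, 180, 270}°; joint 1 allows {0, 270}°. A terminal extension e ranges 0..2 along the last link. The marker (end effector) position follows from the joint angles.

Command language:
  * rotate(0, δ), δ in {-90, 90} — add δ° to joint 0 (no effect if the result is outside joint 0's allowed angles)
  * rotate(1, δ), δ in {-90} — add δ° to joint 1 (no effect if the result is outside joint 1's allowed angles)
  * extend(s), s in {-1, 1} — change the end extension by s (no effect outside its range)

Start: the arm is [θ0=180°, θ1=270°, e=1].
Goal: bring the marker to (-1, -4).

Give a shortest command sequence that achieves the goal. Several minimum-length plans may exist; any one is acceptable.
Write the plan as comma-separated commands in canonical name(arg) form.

from: [θ0=180°, θ1=270°, e=1]
1. extend(-1) → [θ0=180°, θ1=270°, e=0]
2. rotate(0, 90) → [θ0=270°, θ1=270°, e=0]
shorter routes all fall short; 2 is best.

extend(-1), rotate(0, 90)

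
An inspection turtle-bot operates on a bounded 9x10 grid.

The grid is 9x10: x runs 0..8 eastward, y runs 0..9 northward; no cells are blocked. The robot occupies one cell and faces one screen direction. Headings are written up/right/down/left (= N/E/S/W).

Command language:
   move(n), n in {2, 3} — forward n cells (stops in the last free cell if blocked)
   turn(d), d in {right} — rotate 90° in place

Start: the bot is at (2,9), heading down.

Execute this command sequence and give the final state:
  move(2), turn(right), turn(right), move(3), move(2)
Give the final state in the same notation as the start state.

at (2,9), heading up

start: at (2,9), heading down
1. move(2) → at (2,7), heading down
2. turn(right) → at (2,7), heading left
3. turn(right) → at (2,7), heading up
4. move(3) → at (2,9), heading up
5. move(2) → at (2,9), heading up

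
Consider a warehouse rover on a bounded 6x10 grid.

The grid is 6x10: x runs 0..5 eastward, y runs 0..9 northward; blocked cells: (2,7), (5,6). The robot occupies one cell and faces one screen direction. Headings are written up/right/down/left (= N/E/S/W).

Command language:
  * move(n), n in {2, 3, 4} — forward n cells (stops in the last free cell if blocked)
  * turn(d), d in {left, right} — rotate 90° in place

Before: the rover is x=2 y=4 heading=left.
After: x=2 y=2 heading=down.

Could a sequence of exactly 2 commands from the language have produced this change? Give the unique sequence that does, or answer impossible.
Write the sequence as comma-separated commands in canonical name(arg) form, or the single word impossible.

turn(left), move(2)

key: position moved to (2,2) AND the heading swung to S — translation plus rotation needed
t0: x=2 y=4 heading=left
[1] after turn(left): x=2 y=4 heading=down
[2] after move(2): x=2 y=2 heading=down
no other 2-command option fits: unique.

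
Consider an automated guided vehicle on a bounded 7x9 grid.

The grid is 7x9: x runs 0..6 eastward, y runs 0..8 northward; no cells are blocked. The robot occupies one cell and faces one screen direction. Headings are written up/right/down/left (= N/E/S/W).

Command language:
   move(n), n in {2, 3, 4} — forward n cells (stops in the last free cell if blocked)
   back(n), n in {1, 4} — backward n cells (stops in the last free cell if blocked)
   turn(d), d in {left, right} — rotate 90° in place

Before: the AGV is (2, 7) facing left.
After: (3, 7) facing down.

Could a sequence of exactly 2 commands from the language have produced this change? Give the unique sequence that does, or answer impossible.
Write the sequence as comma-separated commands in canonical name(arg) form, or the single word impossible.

key: cell and facing (now S) both changed — the 2 commands mix motion and turning
start: (2, 7) facing left
step 1 (back(1)): (3, 7) facing left
step 2 (turn(left)): (3, 7) facing down
uniquely the one of 49 2-step routes that fits.

back(1), turn(left)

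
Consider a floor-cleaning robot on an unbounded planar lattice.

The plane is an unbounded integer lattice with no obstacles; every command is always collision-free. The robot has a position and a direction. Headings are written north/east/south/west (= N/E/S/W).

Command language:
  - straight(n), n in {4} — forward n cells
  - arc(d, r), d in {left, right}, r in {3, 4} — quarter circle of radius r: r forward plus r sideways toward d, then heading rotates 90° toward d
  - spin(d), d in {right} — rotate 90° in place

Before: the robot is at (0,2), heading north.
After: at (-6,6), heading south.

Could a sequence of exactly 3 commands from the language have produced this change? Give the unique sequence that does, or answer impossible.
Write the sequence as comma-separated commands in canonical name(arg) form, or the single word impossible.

key: order matters: swapping straight(4) and arc(left, 3) lands elsewhere
start: at (0,2), heading north
1. straight(4) → at (0,6), heading north
2. arc(left, 3) → at (-3,9), heading west
3. arc(left, 3) → at (-6,6), heading south
all 216 alternatives checked — unique.

straight(4), arc(left, 3), arc(left, 3)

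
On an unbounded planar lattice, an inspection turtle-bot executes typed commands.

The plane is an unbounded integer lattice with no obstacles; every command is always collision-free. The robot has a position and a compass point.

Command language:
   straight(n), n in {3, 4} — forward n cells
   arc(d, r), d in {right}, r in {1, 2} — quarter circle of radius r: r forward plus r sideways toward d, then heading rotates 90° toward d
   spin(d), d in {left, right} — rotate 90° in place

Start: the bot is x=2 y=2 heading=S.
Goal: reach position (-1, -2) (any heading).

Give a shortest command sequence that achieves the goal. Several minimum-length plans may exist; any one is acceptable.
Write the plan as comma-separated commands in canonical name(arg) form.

begin: x=2 y=2 heading=S
[1] after straight(4): x=2 y=-2 heading=S
[2] after spin(right): x=2 y=-2 heading=W
[3] after straight(3): x=-1 y=-2 heading=W
no 2-step plan works, so 3 is optimal.

straight(4), spin(right), straight(3)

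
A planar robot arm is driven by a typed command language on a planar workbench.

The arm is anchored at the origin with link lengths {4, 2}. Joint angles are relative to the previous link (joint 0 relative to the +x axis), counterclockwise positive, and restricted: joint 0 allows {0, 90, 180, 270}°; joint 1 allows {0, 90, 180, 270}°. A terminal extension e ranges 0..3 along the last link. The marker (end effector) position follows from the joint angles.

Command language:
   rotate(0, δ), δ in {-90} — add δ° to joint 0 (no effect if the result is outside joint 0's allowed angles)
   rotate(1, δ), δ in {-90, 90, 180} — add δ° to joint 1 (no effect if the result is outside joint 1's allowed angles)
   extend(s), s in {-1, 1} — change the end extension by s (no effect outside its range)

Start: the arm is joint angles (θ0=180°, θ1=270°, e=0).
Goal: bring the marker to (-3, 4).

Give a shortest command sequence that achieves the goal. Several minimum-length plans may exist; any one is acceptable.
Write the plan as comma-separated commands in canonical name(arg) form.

from: joint angles (θ0=180°, θ1=270°, e=0)
t=1 extend(1) ⇒ joint angles (θ0=180°, θ1=270°, e=1)
t=2 rotate(0, -90) ⇒ joint angles (θ0=90°, θ1=270°, e=1)
t=3 rotate(1, 180) ⇒ joint angles (θ0=90°, θ1=90°, e=1)
minimal: 3 command(s), checked below 3.

extend(1), rotate(0, -90), rotate(1, 180)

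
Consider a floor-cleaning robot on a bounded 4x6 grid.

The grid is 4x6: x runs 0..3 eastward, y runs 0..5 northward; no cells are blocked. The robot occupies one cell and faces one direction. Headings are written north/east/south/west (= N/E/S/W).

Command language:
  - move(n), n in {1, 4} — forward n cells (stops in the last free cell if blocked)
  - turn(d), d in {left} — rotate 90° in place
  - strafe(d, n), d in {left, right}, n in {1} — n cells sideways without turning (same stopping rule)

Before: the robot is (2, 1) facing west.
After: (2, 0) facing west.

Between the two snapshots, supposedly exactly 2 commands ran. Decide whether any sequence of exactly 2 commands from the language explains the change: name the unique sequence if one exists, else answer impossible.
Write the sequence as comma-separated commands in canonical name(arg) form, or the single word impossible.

key: heading stays W — no command in the sequence turns
begin: (2, 1) facing west
1. strafe(left, 1) → (2, 0) facing west
2. strafe(left, 1) → (2, 0) facing west
no rival 2-sequence matches.

strafe(left, 1), strafe(left, 1)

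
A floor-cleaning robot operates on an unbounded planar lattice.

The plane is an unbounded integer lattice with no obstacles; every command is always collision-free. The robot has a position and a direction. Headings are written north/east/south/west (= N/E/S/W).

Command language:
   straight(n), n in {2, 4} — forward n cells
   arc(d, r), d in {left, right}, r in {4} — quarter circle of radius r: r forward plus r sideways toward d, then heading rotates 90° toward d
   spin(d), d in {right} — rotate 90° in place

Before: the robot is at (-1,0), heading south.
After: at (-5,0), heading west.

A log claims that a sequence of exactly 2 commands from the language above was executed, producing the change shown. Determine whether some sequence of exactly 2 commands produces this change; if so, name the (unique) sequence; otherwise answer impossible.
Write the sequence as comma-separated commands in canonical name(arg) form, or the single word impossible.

spin(right), straight(4)

key: order matters: swapping spin(right) and straight(4) lands elsewhere
begin: at (-1,0), heading south
1. spin(right) → at (-1,0), heading west
2. straight(4) → at (-5,0), heading west
no other 2-command option fits: unique.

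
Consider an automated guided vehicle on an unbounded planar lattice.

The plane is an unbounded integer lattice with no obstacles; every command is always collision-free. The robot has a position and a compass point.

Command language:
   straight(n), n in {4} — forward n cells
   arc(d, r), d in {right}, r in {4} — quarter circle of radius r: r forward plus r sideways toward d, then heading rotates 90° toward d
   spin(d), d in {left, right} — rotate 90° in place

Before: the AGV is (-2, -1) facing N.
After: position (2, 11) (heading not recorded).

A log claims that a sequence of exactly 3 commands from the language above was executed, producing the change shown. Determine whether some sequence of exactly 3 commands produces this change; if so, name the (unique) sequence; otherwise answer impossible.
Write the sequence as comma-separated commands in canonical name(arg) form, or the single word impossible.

straight(4), straight(4), arc(right, 4)

key: order matters: swapping straight(4) and arc(right, 4) lands elsewhere
start: (-2, -1) facing N
1. straight(4) → (-2, 3) facing N
2. straight(4) → (-2, 7) facing N
3. arc(right, 4) → (2, 11) facing E
all 64 alternatives checked — unique.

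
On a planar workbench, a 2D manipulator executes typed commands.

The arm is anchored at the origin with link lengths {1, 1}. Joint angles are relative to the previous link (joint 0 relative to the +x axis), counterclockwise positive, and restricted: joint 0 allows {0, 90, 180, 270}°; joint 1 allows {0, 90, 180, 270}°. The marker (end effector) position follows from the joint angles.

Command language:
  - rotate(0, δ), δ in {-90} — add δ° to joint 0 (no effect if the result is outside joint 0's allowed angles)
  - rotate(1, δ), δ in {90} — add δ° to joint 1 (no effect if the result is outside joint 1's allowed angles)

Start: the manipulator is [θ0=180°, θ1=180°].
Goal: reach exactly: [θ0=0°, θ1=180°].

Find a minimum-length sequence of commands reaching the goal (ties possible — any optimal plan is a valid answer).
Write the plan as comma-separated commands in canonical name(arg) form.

begin: [θ0=180°, θ1=180°]
t=1 rotate(0, -90) ⇒ [θ0=90°, θ1=180°]
t=2 rotate(0, -90) ⇒ [θ0=0°, θ1=180°]
no 1-step plan works, so 2 is optimal.

rotate(0, -90), rotate(0, -90)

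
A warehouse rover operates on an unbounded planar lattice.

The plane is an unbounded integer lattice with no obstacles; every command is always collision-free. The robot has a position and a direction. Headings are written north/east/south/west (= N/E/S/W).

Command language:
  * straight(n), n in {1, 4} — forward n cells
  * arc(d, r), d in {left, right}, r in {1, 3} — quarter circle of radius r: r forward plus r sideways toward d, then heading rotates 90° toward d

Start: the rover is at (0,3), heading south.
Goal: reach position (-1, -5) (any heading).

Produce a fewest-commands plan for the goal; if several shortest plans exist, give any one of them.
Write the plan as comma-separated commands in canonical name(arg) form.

arc(right, 1), arc(left, 3), straight(1), arc(left, 3)

from: at (0,3), heading south
[1] after arc(right, 1): at (-1,2), heading west
[2] after arc(left, 3): at (-4,-1), heading south
[3] after straight(1): at (-4,-2), heading south
[4] after arc(left, 3): at (-1,-5), heading east
nothing shorter than 4 reaches the goal.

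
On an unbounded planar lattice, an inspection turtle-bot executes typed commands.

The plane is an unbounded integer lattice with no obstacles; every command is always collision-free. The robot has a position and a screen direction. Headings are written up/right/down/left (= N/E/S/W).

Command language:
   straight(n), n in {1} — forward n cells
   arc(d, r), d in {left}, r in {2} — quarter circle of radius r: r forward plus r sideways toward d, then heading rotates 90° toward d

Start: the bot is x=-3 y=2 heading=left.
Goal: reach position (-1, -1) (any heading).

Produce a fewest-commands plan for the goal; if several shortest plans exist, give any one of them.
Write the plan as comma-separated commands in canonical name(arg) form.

initial: x=-3 y=2 heading=left
[1] after arc(left, 2): x=-5 y=0 heading=down
[2] after straight(1): x=-5 y=-1 heading=down
[3] after arc(left, 2): x=-3 y=-3 heading=right
[4] after arc(left, 2): x=-1 y=-1 heading=up
shorter routes all fall short; 4 is best.

arc(left, 2), straight(1), arc(left, 2), arc(left, 2)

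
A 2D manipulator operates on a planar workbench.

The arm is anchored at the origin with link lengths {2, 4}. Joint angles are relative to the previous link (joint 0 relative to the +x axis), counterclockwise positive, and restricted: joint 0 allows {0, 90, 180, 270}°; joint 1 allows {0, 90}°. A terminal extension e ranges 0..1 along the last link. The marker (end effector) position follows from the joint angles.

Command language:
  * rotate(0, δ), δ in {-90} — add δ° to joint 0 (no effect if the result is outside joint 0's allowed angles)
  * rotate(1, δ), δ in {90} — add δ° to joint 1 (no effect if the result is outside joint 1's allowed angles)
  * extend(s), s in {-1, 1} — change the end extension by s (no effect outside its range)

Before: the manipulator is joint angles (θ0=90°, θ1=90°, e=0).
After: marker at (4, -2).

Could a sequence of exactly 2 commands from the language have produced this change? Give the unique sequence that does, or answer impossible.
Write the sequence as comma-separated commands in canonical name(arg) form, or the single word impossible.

rotate(0, -90), rotate(0, -90)

begin: joint angles (θ0=90°, θ1=90°, e=0)
[1] after rotate(0, -90): joint angles (θ0=0°, θ1=90°, e=0)
[2] after rotate(0, -90): joint angles (θ0=270°, θ1=90°, e=0)
no rival 2-sequence matches.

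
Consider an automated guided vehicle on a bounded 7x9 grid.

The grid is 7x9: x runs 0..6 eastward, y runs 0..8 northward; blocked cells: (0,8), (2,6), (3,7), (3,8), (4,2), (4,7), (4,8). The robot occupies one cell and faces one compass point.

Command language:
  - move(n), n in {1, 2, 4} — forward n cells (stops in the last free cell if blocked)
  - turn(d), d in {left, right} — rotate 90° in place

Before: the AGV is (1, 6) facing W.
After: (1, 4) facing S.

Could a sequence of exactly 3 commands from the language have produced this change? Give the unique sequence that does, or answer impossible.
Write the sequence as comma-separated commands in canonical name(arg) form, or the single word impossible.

turn(left), move(1), move(1)

key: order matters: swapping turn(left) and move(1) lands elsewhere
from: (1, 6) facing W
t=1 turn(left) ⇒ (1, 6) facing S
t=2 move(1) ⇒ (1, 5) facing S
t=3 move(1) ⇒ (1, 4) facing S
all 125 alternatives checked — unique.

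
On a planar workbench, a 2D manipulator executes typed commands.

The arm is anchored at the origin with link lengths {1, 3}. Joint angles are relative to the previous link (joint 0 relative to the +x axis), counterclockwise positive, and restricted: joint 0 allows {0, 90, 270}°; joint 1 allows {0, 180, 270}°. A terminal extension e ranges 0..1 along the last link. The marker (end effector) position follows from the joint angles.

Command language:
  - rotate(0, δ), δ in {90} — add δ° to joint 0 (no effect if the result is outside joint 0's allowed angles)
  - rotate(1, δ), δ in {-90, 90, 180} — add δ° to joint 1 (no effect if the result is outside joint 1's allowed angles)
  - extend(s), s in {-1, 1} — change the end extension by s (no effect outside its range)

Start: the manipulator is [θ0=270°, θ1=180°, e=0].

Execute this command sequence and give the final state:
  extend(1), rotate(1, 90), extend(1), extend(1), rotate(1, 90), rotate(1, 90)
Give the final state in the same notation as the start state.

start: [θ0=270°, θ1=180°, e=0]
1. extend(1) → [θ0=270°, θ1=180°, e=1]
2. rotate(1, 90) → [θ0=270°, θ1=270°, e=1]
3. extend(1) → [θ0=270°, θ1=270°, e=1]
4. extend(1) → [θ0=270°, θ1=270°, e=1]
5. rotate(1, 90) → [θ0=270°, θ1=0°, e=1]
6. rotate(1, 90) → [θ0=270°, θ1=0°, e=1]

[θ0=270°, θ1=0°, e=1]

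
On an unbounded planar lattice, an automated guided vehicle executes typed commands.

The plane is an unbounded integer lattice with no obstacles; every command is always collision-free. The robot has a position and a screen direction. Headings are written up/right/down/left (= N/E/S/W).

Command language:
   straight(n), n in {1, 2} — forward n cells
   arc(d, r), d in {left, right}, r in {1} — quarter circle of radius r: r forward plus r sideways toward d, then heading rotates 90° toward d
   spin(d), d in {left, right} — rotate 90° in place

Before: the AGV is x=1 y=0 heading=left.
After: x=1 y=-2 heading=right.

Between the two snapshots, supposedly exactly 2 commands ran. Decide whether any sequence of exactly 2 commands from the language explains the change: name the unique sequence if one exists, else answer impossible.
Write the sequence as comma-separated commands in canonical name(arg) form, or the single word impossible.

key: cell and facing (now E) both changed — the 2 commands mix motion and turning
begin: x=1 y=0 heading=left
1. arc(left, 1) → x=0 y=-1 heading=down
2. arc(left, 1) → x=1 y=-2 heading=right
uniquely the one of 36 2-step routes that fits.

arc(left, 1), arc(left, 1)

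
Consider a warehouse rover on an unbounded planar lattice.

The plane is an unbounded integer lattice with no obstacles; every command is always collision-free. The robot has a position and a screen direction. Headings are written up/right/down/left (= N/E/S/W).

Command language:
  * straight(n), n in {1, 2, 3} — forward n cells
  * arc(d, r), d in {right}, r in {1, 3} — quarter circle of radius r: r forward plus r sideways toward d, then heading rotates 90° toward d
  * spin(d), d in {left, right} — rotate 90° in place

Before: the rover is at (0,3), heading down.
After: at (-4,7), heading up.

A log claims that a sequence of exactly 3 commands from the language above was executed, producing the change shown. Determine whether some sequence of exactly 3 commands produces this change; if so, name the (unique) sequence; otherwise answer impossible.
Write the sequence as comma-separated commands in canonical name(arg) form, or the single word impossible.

key: position moved to (-4,7) AND the heading swung to N — translation plus rotation needed
begin: at (0,3), heading down
t=1 arc(right, 1) ⇒ at (-1,2), heading left
t=2 arc(right, 3) ⇒ at (-4,5), heading up
t=3 straight(2) ⇒ at (-4,7), heading up
no rival 3-sequence matches.

arc(right, 1), arc(right, 3), straight(2)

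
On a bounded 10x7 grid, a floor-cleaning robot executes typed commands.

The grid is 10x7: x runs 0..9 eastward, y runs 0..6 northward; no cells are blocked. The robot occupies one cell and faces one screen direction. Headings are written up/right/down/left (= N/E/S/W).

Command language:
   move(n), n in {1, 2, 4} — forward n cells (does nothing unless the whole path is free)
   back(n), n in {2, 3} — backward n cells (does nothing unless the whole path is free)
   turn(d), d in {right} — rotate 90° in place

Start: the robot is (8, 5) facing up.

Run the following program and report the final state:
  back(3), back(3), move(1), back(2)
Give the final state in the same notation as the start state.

initial: (8, 5) facing up
t=1 back(3) ⇒ (8, 2) facing up
t=2 back(3) ⇒ (8, 2) facing up
t=3 move(1) ⇒ (8, 3) facing up
t=4 back(2) ⇒ (8, 1) facing up

(8, 1) facing up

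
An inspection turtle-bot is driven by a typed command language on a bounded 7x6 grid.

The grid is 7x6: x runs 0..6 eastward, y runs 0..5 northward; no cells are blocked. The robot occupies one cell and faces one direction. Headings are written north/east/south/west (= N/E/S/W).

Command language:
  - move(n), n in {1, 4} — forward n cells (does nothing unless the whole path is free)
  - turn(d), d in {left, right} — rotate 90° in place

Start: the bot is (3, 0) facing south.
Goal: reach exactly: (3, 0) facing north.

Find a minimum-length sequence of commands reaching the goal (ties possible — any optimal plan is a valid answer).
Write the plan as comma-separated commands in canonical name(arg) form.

turn(right), turn(right)

start: (3, 0) facing south
1. turn(right) → (3, 0) facing west
2. turn(right) → (3, 0) facing north
minimal: 2 command(s), checked below 2.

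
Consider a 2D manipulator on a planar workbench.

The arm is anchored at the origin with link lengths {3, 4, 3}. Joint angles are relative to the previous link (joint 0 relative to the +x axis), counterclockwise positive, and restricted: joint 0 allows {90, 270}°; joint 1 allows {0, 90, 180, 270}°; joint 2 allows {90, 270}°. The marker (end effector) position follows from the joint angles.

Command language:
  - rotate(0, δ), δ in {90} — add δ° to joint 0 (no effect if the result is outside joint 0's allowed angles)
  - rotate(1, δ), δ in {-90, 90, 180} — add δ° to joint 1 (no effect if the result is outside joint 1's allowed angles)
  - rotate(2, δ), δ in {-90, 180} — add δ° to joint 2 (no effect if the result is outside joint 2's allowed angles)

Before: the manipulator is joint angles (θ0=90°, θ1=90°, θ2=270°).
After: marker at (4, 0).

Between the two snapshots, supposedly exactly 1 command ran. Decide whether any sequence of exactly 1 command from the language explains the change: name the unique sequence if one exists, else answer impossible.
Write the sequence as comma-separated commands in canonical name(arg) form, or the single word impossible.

initial: joint angles (θ0=90°, θ1=90°, θ2=270°)
t=1 rotate(1, 180) ⇒ joint angles (θ0=90°, θ1=270°, θ2=270°)
no other 1-command option fits: unique.

rotate(1, 180)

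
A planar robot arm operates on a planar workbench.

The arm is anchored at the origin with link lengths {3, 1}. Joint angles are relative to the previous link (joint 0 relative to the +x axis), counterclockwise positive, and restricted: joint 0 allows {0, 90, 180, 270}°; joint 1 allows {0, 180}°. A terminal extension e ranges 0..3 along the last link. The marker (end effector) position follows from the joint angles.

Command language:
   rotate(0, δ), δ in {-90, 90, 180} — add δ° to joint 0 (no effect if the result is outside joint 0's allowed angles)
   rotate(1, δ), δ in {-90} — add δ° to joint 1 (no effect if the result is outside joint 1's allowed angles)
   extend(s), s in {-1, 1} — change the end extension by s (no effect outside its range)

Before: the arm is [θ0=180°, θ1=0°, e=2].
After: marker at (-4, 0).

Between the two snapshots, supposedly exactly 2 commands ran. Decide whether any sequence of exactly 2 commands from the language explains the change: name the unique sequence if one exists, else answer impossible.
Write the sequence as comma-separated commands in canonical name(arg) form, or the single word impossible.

extend(-1), extend(-1)

from: [θ0=180°, θ1=0°, e=2]
1. extend(-1) → [θ0=180°, θ1=0°, e=1]
2. extend(-1) → [θ0=180°, θ1=0°, e=0]
no rival 2-sequence matches.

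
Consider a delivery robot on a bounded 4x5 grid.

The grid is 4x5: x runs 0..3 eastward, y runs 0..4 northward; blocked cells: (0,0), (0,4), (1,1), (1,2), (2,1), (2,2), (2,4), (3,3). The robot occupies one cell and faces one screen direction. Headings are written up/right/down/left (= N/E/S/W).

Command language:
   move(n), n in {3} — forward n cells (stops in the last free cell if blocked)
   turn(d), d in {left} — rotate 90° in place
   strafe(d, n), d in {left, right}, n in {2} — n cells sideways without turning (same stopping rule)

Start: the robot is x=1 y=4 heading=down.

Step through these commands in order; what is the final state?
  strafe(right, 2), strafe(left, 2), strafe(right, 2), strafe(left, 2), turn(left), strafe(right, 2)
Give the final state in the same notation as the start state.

begin: x=1 y=4 heading=down
step 1 (strafe(right, 2)): x=1 y=4 heading=down
step 2 (strafe(left, 2)): x=1 y=4 heading=down
step 3 (strafe(right, 2)): x=1 y=4 heading=down
step 4 (strafe(left, 2)): x=1 y=4 heading=down
step 5 (turn(left)): x=1 y=4 heading=right
step 6 (strafe(right, 2)): x=1 y=3 heading=right

x=1 y=3 heading=right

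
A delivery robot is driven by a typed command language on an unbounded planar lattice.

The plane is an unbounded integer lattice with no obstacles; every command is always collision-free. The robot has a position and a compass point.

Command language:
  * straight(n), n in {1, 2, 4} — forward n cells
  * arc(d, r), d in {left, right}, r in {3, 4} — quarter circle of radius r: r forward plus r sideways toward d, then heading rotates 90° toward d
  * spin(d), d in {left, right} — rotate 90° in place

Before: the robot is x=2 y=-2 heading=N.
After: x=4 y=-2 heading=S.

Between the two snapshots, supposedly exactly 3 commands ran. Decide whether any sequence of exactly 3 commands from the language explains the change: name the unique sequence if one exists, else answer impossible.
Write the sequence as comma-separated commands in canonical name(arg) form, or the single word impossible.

spin(right), straight(2), spin(right)

key: position moved to (4,-2) AND the heading swung to S — translation plus rotation needed
initial: x=2 y=-2 heading=N
step 1 (spin(right)): x=2 y=-2 heading=E
step 2 (straight(2)): x=4 y=-2 heading=E
step 3 (spin(right)): x=4 y=-2 heading=S
no rival 3-sequence matches.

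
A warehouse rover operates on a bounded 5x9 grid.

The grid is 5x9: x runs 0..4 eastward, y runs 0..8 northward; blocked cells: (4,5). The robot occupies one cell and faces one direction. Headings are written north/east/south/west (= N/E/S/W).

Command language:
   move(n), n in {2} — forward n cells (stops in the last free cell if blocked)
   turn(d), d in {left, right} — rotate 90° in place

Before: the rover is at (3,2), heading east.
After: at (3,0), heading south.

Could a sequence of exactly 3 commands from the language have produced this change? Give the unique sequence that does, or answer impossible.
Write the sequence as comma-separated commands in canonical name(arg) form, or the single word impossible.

turn(right), move(2), move(2)

key: the second move(2) runs into the grid edge before its full distance
begin: at (3,2), heading east
[1] after turn(right): at (3,2), heading south
[2] after move(2): at (3,0), heading south
[3] after move(2): at (3,0), heading south
uniquely the one of 27 3-step routes that fits.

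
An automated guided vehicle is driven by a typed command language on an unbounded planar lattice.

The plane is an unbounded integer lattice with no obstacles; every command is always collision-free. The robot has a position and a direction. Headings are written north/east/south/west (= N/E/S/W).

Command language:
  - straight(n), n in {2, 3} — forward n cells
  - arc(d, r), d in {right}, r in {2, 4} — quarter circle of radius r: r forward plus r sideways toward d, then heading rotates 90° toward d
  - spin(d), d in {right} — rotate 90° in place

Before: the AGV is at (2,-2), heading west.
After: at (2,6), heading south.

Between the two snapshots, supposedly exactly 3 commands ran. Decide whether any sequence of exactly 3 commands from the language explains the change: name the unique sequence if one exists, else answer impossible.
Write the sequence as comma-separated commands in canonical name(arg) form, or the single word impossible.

key: order matters: swapping arc(right, 4) and spin(right) lands elsewhere
start: at (2,-2), heading west
1. arc(right, 4) → at (-2,2), heading north
2. arc(right, 4) → at (2,6), heading east
3. spin(right) → at (2,6), heading south
no rival 3-sequence matches.

arc(right, 4), arc(right, 4), spin(right)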